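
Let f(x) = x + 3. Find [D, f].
1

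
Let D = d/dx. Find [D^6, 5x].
30D^{5}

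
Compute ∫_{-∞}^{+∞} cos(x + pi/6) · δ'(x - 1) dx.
\sin{\left(\frac{\pi}{6} + 1 \right)}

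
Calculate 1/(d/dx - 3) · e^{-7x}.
- \frac{e^{- 7 x}}{10}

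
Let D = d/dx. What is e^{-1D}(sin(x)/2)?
\frac{\sin{\left(x - 1 \right)}}{2}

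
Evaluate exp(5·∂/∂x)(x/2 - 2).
\frac{x}{2} + \frac{1}{2}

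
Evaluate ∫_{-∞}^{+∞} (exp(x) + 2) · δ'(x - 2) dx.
- e^{2}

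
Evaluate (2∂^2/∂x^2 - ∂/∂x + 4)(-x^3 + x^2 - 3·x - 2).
- 4 x^{3} + 7 x^{2} - 26 x - 1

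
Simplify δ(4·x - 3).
\frac{\delta(x - 3/4)}{4}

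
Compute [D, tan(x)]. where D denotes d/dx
\frac{1}{\cos^{2}{\left(x \right)}}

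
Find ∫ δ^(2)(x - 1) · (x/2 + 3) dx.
0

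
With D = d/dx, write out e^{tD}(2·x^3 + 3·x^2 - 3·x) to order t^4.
2 t^{3} + t^{2} \left(6 x + 3\right) + 3 t \left(2 x^{2} + 2 x - 1\right) + 2 x^{3} + 3 x^{2} - 3 x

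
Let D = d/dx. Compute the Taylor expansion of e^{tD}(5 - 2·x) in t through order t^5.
- 2 t - 2 x + 5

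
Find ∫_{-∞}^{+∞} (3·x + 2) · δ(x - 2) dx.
8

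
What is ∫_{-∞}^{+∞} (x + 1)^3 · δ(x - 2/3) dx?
\frac{125}{27}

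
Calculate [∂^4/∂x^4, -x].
-4\frac{d^{3}}{dx^{3}}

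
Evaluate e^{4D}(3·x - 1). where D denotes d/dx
3 x + 11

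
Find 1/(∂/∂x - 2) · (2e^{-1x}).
- \frac{2 e^{- x}}{3}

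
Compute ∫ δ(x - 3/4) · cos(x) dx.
\cos{\left(\frac{3}{4} \right)}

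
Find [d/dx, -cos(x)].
\sin{\left(x \right)}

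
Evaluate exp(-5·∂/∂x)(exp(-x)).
e^{5 - x}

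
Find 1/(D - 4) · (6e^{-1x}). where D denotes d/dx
- \frac{6 e^{- x}}{5}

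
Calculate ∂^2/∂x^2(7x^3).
42 x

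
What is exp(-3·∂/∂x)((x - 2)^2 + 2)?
x^{2} - 10 x + 27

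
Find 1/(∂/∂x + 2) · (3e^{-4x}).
- \frac{3 e^{- 4 x}}{2}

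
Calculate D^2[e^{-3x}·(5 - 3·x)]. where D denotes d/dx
9 \left(7 - 3 x\right) e^{- 3 x}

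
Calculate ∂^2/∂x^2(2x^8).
112 x^{6}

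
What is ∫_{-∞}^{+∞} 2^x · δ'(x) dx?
- \log{\left(2 \right)}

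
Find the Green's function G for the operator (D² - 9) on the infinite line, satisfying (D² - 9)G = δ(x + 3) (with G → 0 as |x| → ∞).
-\frac{e^{-3|x + 3|}}{6}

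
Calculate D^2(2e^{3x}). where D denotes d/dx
18 e^{3 x}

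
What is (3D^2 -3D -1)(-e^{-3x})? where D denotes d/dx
- 35 e^{- 3 x}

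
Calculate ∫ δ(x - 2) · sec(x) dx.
\sec{\left(2 \right)}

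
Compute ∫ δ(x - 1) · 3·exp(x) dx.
3 e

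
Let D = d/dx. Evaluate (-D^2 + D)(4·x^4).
16 x^{2} \left(x - 3\right)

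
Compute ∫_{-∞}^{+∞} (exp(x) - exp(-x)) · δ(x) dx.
0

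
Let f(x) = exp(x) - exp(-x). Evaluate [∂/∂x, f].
2 \cosh{\left(x \right)}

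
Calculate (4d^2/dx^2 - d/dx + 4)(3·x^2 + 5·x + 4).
12 x^{2} + 14 x + 35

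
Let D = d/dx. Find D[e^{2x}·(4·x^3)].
x^{2} \left(8 x + 12\right) e^{2 x}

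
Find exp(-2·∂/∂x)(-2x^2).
- 2 x^{2} + 8 x - 8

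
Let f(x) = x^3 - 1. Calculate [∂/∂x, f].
3 x^{2}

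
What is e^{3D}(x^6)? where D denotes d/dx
x^{6} + 18 x^{5} + 135 x^{4} + 540 x^{3} + 1215 x^{2} + 1458 x + 729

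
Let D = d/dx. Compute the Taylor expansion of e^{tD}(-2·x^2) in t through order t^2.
- 2 t^{2} - 4 t x - 2 x^{2}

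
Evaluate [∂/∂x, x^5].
5 x^{4}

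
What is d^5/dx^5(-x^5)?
-120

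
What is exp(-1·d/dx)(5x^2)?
5 x^{2} - 10 x + 5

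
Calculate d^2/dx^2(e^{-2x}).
4 e^{- 2 x}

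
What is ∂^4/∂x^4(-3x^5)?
- 360 x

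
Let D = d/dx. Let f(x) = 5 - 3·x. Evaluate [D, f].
-3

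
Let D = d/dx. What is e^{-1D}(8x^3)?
8 x^{3} - 24 x^{2} + 24 x - 8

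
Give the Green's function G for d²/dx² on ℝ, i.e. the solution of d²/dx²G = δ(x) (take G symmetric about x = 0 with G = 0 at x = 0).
\frac{|x|}{2}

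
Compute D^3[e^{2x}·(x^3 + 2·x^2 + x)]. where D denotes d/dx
\left(8 x^{3} + 52 x^{2} + 92 x + 42\right) e^{2 x}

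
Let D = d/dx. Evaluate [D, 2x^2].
4 x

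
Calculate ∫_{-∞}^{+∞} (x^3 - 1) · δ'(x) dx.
0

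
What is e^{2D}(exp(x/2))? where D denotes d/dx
e^{\frac{x}{2} + 1}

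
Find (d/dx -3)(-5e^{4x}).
- 5 e^{4 x}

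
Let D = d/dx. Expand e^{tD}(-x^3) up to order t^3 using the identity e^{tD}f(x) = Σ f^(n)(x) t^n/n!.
- t^{3} - 3 t^{2} x - 3 t x^{2} - x^{3}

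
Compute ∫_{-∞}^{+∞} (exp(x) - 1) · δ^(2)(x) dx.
1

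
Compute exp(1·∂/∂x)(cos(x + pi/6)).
\cos{\left(x + \frac{\pi}{6} + 1 \right)}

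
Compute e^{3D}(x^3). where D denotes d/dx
x^{3} + 9 x^{2} + 27 x + 27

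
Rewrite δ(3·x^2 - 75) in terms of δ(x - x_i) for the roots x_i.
\frac{\delta(x - 5) + \delta(x + 5)}{30}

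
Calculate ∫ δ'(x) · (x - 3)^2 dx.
6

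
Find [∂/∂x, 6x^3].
18 x^{2}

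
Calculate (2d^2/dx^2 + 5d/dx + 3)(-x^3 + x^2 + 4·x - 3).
- 3 x^{3} - 12 x^{2} + 10 x + 15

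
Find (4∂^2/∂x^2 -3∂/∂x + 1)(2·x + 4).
2 x - 2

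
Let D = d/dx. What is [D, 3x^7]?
21 x^{6}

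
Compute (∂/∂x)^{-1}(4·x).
2 x^{2}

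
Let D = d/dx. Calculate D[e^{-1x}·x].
\left(1 - x\right) e^{- x}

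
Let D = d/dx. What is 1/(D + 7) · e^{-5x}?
\frac{e^{- 5 x}}{2}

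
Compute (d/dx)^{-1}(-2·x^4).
- \frac{2 x^{5}}{5}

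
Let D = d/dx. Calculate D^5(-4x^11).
- 221760 x^{6}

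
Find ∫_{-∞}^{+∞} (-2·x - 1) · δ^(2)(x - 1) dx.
0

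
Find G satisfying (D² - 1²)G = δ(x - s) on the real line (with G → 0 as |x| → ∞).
-\frac{e^{-|x-s|}}{2}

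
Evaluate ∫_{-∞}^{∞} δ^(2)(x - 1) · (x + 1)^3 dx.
12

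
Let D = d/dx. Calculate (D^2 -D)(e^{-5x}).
30 e^{- 5 x}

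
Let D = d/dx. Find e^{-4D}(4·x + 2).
4 x - 14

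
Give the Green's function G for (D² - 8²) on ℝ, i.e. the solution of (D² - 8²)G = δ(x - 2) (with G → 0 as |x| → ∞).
-\frac{e^{-8|x - 2|}}{16}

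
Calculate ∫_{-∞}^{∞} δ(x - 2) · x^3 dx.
8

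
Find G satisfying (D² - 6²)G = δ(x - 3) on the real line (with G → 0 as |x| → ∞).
-\frac{e^{-6|x - 3|}}{12}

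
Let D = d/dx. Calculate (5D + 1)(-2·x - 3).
- 2 x - 13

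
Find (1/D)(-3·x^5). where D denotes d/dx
- \frac{x^{6}}{2}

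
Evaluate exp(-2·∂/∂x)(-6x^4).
- 6 x^{4} + 48 x^{3} - 144 x^{2} + 192 x - 96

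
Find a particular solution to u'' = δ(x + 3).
\frac{|x + 3|}{2}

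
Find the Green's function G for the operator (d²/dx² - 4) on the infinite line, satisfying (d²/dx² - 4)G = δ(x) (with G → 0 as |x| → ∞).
-\frac{e^{-2|x|}}{4}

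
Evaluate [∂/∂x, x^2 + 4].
2 x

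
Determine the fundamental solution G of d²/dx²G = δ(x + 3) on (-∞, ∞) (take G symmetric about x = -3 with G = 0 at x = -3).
\frac{|x + 3|}{2}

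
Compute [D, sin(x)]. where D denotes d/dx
\cos{\left(x \right)}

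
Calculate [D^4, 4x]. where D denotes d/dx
16D^{3}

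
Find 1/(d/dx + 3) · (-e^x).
- \frac{e^{x}}{4}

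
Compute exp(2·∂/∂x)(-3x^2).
- 3 x^{2} - 12 x - 12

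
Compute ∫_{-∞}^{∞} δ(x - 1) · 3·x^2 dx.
3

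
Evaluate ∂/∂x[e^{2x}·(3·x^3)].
x^{2} \left(6 x + 9\right) e^{2 x}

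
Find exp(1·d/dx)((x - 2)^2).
x^{2} - 2 x + 1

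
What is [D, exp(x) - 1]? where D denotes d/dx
e^{x}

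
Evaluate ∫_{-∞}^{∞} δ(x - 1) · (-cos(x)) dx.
- \cos{\left(1 \right)}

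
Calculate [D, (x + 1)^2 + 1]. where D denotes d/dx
2 x + 2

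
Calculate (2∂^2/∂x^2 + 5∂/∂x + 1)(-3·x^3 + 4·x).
- 3 x^{3} - 45 x^{2} - 32 x + 20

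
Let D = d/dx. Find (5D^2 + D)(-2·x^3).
6 x \left(- x - 10\right)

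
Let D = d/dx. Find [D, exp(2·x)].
2 e^{2 x}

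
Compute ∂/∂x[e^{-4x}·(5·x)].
5 \left(1 - 4 x\right) e^{- 4 x}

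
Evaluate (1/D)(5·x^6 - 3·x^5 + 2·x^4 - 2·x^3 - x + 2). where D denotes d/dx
\frac{5 x^{7}}{7} - \frac{x^{6}}{2} + \frac{2 x^{5}}{5} - \frac{x^{4}}{2} - \frac{x^{2}}{2} + 2 x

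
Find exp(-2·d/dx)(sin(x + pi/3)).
\sin{\left(x - 2 + \frac{\pi}{3} \right)}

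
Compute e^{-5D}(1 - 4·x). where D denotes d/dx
21 - 4 x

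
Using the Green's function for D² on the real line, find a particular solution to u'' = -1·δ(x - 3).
-\frac{|x - 3|}{2}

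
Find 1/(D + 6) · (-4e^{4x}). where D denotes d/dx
- \frac{2 e^{4 x}}{5}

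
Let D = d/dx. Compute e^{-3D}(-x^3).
- x^{3} + 9 x^{2} - 27 x + 27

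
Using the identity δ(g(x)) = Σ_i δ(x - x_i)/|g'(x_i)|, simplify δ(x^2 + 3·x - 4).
\frac{\delta(x + 4) + \delta(x - 1)}{5}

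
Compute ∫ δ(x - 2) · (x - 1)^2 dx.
1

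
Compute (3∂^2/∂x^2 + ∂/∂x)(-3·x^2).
- 6 x - 18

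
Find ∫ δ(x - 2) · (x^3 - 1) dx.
7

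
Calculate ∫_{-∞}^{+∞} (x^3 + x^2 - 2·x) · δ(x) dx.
0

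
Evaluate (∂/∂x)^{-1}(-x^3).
- \frac{x^{4}}{4}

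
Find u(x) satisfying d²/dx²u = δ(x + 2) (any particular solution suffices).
\frac{|x + 2|}{2}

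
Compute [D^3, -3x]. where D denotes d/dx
-9D^{2}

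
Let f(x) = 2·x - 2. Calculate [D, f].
2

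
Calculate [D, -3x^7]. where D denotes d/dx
- 21 x^{6}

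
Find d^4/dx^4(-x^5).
- 120 x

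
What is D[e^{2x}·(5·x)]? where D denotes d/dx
\left(10 x + 5\right) e^{2 x}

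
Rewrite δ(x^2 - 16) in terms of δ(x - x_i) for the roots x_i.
\frac{\delta(x - 4) + \delta(x + 4)}{8}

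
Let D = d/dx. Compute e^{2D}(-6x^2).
- 6 x^{2} - 24 x - 24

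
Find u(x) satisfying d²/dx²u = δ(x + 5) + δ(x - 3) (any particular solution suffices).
\frac{|x + 5|}{2} + \frac{|x - 3|}{2}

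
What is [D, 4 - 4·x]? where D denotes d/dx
-4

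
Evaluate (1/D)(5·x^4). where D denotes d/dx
x^{5}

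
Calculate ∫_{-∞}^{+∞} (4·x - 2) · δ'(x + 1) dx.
-4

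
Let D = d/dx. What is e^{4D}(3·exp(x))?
3 e^{x + 4}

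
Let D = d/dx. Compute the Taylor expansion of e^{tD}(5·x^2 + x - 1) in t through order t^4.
5 t^{2} + t \left(10 x + 1\right) + 5 x^{2} + x - 1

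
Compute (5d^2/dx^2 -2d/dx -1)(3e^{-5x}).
402 e^{- 5 x}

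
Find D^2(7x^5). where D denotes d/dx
140 x^{3}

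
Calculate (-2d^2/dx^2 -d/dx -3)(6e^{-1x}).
- 24 e^{- x}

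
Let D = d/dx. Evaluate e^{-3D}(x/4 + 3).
\frac{x}{4} + \frac{9}{4}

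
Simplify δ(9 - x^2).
\frac{\delta(x - 3) + \delta(x + 3)}{6}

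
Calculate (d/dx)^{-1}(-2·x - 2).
- x^{2} - 2 x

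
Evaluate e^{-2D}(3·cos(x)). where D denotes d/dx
3 \cos{\left(x - 2 \right)}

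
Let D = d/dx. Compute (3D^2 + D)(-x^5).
5 x^{3} \left(- x - 12\right)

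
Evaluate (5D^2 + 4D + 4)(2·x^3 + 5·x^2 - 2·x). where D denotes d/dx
8 x^{3} + 44 x^{2} + 92 x + 42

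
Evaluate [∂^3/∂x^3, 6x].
18\frac{d^{2}}{dx^{2}}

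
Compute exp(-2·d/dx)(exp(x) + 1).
e^{x - 2} + 1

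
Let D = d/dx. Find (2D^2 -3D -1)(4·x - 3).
- 4 x - 9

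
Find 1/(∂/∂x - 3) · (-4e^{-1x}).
e^{- x}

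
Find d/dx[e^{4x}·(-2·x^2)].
4 x \left(- 2 x - 1\right) e^{4 x}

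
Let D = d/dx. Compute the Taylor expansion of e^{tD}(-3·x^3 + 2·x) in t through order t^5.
- 3 t^{3} - 9 t^{2} x - t \left(9 x^{2} - 2\right) - 3 x^{3} + 2 x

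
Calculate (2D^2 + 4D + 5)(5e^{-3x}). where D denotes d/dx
55 e^{- 3 x}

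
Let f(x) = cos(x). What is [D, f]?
- \sin{\left(x \right)}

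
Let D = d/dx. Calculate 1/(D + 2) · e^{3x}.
\frac{e^{3 x}}{5}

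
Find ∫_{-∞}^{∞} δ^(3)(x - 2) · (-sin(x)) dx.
- \cos{\left(2 \right)}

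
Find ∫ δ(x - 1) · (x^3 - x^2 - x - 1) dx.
-2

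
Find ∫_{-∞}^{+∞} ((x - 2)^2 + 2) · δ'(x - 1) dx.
2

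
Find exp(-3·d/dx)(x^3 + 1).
x^{3} - 9 x^{2} + 27 x - 26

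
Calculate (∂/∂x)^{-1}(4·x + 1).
2 x^{2} + x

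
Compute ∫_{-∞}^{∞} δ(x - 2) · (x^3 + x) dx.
10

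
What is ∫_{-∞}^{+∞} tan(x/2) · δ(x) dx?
0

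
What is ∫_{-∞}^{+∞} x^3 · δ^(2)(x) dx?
0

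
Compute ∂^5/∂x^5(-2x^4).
0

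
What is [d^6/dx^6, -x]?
-6\frac{d^{5}}{dx^{5}}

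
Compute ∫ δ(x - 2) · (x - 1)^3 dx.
1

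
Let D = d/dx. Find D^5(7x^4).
0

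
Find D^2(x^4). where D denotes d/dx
12 x^{2}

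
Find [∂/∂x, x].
1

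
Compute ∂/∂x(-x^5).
- 5 x^{4}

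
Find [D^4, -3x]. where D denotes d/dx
-12D^{3}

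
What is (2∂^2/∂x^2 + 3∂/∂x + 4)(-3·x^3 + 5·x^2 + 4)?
- 12 x^{3} - 7 x^{2} - 6 x + 36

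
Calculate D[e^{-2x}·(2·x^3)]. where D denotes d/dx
x^{2} \left(6 - 4 x\right) e^{- 2 x}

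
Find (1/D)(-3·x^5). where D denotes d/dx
- \frac{x^{6}}{2}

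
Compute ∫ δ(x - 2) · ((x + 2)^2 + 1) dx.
17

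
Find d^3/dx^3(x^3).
6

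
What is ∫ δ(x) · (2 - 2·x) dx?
2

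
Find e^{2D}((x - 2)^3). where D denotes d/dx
x^{3}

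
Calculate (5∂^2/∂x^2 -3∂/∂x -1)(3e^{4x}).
201 e^{4 x}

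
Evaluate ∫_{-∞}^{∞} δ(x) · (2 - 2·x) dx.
2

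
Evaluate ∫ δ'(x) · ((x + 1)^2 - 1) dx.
-2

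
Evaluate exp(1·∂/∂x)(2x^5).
2 x^{5} + 10 x^{4} + 20 x^{3} + 20 x^{2} + 10 x + 2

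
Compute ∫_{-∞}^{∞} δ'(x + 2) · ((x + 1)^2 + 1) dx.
2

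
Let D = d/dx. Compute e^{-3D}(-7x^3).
- 7 x^{3} + 63 x^{2} - 189 x + 189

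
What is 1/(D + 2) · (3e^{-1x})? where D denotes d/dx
3 e^{- x}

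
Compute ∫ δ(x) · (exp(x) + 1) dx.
2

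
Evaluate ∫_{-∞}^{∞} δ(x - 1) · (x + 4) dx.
5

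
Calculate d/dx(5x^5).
25 x^{4}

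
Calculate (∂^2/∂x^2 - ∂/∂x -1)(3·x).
- 3 x - 3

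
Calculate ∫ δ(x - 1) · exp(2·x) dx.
e^{2}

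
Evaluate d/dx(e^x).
e^{x}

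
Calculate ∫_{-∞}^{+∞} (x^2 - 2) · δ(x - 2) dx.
2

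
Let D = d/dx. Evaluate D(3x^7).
21 x^{6}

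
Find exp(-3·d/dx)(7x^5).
7 x^{5} - 105 x^{4} + 630 x^{3} - 1890 x^{2} + 2835 x - 1701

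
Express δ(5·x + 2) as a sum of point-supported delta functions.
\frac{\delta(x + 2/5)}{5}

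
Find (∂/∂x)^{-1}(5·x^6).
\frac{5 x^{7}}{7}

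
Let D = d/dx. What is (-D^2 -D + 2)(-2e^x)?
0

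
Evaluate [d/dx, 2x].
2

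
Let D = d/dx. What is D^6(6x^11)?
1995840 x^{5}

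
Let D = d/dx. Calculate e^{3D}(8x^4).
8 x^{4} + 96 x^{3} + 432 x^{2} + 864 x + 648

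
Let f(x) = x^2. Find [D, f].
2 x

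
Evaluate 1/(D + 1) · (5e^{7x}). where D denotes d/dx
\frac{5 e^{7 x}}{8}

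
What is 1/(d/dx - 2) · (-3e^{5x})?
- e^{5 x}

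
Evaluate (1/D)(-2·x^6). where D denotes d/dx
- \frac{2 x^{7}}{7}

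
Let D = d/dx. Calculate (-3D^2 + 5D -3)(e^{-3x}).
- 45 e^{- 3 x}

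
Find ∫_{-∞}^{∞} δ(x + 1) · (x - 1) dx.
-2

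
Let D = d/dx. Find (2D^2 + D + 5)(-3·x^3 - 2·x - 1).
- 15 x^{3} - 9 x^{2} - 46 x - 7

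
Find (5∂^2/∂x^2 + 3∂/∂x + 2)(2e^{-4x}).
140 e^{- 4 x}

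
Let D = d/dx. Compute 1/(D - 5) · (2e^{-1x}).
- \frac{e^{- x}}{3}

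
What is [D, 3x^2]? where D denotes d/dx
6 x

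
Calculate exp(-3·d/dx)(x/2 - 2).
\frac{x}{2} - \frac{7}{2}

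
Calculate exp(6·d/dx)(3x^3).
3 x^{3} + 54 x^{2} + 324 x + 648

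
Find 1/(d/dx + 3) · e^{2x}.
\frac{e^{2 x}}{5}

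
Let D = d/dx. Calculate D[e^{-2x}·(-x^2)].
2 x \left(x - 1\right) e^{- 2 x}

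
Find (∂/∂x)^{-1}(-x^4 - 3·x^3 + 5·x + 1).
- \frac{x^{5}}{5} - \frac{3 x^{4}}{4} + \frac{5 x^{2}}{2} + x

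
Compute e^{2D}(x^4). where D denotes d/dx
x^{4} + 8 x^{3} + 24 x^{2} + 32 x + 16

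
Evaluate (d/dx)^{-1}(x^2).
\frac{x^{3}}{3}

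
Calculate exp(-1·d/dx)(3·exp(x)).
3 e^{x - 1}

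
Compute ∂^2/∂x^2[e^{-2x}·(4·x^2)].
8 \left(2 x^{2} - 4 x + 1\right) e^{- 2 x}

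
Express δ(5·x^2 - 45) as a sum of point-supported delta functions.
\frac{\delta(x - 3) + \delta(x + 3)}{30}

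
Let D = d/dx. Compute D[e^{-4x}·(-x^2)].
2 x \left(2 x - 1\right) e^{- 4 x}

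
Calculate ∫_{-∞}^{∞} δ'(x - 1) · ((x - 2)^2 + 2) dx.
2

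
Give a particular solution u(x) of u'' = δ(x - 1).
\frac{|x - 1|}{2}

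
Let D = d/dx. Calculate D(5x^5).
25 x^{4}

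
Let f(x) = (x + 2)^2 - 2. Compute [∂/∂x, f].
2 x + 4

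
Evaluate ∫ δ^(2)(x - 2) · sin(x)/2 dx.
- \frac{\sin{\left(2 \right)}}{2}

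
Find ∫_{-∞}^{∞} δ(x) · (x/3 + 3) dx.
3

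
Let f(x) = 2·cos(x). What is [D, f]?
- 2 \sin{\left(x \right)}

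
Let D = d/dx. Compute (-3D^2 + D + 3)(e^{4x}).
- 41 e^{4 x}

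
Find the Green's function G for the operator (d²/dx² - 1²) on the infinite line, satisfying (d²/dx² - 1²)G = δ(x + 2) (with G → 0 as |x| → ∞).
-\frac{e^{-|x + 2|}}{2}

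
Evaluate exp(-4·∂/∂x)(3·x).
3 x - 12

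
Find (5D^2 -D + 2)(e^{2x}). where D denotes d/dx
20 e^{2 x}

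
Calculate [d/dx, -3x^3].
- 9 x^{2}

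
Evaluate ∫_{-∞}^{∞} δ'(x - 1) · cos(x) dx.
\sin{\left(1 \right)}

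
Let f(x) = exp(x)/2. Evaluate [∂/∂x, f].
\frac{e^{x}}{2}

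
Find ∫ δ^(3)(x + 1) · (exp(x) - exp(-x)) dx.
- 2 \cosh{\left(1 \right)}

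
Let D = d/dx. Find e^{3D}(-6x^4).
- 6 x^{4} - 72 x^{3} - 324 x^{2} - 648 x - 486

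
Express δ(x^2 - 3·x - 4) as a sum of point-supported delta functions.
\frac{\delta(x + 1) + \delta(x - 4)}{5}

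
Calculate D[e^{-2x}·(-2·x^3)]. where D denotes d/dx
x^{2} \left(4 x - 6\right) e^{- 2 x}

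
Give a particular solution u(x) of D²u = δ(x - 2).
\frac{|x - 2|}{2}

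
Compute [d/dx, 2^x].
2^{x} \log{\left(2 \right)}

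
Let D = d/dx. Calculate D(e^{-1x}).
- e^{- x}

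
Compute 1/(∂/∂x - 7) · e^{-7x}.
- \frac{e^{- 7 x}}{14}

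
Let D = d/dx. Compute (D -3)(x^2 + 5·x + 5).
- 3 x^{2} - 13 x - 10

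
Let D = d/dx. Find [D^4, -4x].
-16D^{3}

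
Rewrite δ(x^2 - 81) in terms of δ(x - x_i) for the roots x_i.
\frac{\delta(x - 9) + \delta(x + 9)}{18}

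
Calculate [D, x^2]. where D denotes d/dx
2 x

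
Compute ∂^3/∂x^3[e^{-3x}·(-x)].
27 \left(x - 1\right) e^{- 3 x}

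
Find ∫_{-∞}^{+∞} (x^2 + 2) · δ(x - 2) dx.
6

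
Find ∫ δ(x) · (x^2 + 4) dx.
4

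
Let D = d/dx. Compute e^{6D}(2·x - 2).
2 x + 10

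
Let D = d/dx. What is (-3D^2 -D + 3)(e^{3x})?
- 27 e^{3 x}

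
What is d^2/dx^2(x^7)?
42 x^{5}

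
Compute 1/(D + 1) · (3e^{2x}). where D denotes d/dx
e^{2 x}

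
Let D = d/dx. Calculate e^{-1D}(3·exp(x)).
3 e^{x - 1}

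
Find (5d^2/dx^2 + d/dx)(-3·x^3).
9 x \left(- x - 10\right)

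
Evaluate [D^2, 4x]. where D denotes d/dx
8D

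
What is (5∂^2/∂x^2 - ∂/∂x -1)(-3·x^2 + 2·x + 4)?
3 x^{2} + 4 x - 36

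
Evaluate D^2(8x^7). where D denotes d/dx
336 x^{5}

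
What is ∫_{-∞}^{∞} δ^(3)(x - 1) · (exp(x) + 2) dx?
- e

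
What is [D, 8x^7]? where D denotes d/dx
56 x^{6}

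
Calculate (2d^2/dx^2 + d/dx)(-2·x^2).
- 4 x - 8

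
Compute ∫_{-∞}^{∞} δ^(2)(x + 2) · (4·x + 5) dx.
0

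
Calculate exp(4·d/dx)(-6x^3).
- 6 x^{3} - 72 x^{2} - 288 x - 384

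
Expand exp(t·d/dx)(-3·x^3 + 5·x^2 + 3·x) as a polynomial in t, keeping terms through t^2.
t^{2} \left(5 - 9 x\right) + t \left(- 9 x^{2} + 10 x + 3\right) - 3 x^{3} + 5 x^{2} + 3 x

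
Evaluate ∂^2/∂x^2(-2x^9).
- 144 x^{7}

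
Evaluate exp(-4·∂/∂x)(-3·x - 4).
8 - 3 x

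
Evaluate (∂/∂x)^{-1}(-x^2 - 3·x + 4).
- \frac{x^{3}}{3} - \frac{3 x^{2}}{2} + 4 x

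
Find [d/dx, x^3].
3 x^{2}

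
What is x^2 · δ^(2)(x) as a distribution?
2\delta(x)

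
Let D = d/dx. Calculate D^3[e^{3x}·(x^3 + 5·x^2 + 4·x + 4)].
\left(27 x^{3} + 216 x^{2} + 432 x + 312\right) e^{3 x}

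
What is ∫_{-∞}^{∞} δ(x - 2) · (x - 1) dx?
1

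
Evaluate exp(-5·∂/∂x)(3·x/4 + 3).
\frac{3 x}{4} - \frac{3}{4}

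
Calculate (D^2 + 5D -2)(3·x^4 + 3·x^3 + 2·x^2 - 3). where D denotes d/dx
- 6 x^{4} + 54 x^{3} + 77 x^{2} + 38 x + 10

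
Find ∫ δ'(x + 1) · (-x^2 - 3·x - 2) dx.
1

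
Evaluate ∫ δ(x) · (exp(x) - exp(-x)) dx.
0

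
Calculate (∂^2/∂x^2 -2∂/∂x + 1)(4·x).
4 x - 8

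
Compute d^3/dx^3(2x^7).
420 x^{4}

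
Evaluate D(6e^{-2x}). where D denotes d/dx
- 12 e^{- 2 x}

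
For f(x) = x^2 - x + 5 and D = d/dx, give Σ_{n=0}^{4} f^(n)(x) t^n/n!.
t^{2} + t \left(2 x - 1\right) + x^{2} - x + 5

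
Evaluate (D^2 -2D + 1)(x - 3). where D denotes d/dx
x - 5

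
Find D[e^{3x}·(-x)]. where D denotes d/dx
\left(- 3 x - 1\right) e^{3 x}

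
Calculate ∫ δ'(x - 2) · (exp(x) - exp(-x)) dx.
- 2 \cosh{\left(2 \right)}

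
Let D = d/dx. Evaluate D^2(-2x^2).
-4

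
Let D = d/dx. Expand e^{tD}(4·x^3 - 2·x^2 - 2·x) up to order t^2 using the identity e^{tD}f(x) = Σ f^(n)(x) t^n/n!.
2 t^{2} \left(6 x - 1\right) - 2 t \left(- 6 x^{2} + 2 x + 1\right) + 4 x^{3} - 2 x^{2} - 2 x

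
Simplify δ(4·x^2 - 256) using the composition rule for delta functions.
\frac{\delta(x - 8) + \delta(x + 8)}{64}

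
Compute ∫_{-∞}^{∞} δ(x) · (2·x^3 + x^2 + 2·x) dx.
0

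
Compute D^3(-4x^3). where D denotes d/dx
-24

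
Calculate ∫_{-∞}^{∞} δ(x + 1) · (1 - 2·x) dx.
3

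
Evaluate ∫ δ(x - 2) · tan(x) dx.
\tan{\left(2 \right)}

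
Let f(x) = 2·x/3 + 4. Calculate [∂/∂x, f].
\frac{2}{3}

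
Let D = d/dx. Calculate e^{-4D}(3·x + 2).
3 x - 10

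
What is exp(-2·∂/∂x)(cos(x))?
\cos{\left(x - 2 \right)}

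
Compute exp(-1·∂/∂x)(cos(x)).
\cos{\left(x - 1 \right)}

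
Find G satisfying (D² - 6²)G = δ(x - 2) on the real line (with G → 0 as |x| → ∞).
-\frac{e^{-6|x - 2|}}{12}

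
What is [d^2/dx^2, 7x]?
14\frac{d}{dx}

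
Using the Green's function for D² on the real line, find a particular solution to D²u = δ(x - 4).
\frac{|x - 4|}{2}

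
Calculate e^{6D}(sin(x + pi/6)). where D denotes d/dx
\sin{\left(x + \frac{\pi}{6} + 6 \right)}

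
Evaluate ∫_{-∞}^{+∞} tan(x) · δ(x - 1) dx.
\tan{\left(1 \right)}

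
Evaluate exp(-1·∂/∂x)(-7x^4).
- 7 x^{4} + 28 x^{3} - 42 x^{2} + 28 x - 7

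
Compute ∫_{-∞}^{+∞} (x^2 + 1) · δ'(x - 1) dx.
-2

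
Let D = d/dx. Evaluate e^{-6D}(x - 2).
x - 8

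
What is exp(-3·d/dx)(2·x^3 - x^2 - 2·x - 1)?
2 x^{3} - 19 x^{2} + 58 x - 58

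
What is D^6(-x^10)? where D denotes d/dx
- 151200 x^{4}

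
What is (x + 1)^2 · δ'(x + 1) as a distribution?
0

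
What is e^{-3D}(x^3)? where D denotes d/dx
x^{3} - 9 x^{2} + 27 x - 27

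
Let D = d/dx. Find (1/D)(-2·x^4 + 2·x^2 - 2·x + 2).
- \frac{2 x^{5}}{5} + \frac{2 x^{3}}{3} - x^{2} + 2 x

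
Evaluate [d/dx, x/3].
\frac{1}{3}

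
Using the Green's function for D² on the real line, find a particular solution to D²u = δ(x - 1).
\frac{|x - 1|}{2}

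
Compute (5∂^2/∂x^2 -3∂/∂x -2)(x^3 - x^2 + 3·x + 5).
- 2 x^{3} - 7 x^{2} + 30 x - 29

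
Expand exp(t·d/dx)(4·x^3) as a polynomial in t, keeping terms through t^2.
4 x \left(3 t^{2} + 3 t x + x^{2}\right)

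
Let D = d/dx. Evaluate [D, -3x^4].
- 12 x^{3}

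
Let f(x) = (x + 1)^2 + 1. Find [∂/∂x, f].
2 x + 2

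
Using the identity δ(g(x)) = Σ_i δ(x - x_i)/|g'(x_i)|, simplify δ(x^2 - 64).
\frac{\delta(x - 8) + \delta(x + 8)}{16}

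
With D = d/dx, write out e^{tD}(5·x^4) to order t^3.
5 x \left(4 t^{3} + 6 t^{2} x + 4 t x^{2} + x^{3}\right)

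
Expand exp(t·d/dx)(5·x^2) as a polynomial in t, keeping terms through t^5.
5 t^{2} + 10 t x + 5 x^{2}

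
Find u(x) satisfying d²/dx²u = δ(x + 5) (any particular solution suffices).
\frac{|x + 5|}{2}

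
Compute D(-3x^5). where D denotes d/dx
- 15 x^{4}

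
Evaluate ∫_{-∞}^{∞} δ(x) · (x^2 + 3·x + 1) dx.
1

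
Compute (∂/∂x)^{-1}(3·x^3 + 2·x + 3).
\frac{3 x^{4}}{4} + x^{2} + 3 x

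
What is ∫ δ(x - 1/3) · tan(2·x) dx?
\tan{\left(\frac{2}{3} \right)}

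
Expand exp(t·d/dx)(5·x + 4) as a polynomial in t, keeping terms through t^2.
5 t + 5 x + 4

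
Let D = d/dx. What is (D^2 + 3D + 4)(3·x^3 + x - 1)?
12 x^{3} + 27 x^{2} + 22 x - 1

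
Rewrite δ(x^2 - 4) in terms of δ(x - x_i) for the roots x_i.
\frac{\delta(x + 2) + \delta(x - 2)}{4}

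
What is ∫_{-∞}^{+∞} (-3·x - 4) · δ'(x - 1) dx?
3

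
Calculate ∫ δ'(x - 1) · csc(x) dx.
\cot{\left(1 \right)} \csc{\left(1 \right)}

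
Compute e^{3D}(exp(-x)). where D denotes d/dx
e^{- x - 3}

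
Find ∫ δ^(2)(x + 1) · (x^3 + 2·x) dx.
-6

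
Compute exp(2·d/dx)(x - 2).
x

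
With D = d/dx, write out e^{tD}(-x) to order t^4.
- t - x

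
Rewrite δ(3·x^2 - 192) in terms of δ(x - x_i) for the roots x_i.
\frac{\delta(x - 8) + \delta(x + 8)}{48}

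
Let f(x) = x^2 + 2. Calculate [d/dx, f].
2 x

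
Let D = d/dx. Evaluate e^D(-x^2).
- x^{2} - 2 x - 1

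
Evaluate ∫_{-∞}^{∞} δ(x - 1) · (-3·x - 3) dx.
-6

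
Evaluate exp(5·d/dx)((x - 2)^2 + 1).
x^{2} + 6 x + 10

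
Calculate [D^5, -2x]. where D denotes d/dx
-10D^{4}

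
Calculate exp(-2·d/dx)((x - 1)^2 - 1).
x^{2} - 6 x + 8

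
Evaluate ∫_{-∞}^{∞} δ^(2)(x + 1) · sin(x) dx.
\sin{\left(1 \right)}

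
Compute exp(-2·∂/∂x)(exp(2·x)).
e^{2 x - 4}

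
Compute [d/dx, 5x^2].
10 x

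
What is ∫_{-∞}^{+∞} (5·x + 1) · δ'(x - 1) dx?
-5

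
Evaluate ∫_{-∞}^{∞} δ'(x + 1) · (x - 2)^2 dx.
6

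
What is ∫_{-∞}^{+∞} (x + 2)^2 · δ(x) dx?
4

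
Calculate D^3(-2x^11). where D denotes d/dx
- 1980 x^{8}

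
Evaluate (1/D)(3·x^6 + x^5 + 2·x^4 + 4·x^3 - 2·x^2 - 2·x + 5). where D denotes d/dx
\frac{3 x^{7}}{7} + \frac{x^{6}}{6} + \frac{2 x^{5}}{5} + x^{4} - \frac{2 x^{3}}{3} - x^{2} + 5 x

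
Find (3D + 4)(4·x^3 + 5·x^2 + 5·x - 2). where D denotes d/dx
16 x^{3} + 56 x^{2} + 50 x + 7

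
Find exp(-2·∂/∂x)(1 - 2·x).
5 - 2 x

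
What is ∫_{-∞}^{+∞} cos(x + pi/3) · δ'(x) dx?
\frac{\sqrt{3}}{2}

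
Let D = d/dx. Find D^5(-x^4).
0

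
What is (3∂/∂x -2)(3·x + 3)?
3 - 6 x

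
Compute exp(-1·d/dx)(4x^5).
4 x^{5} - 20 x^{4} + 40 x^{3} - 40 x^{2} + 20 x - 4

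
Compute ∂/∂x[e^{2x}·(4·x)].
\left(8 x + 4\right) e^{2 x}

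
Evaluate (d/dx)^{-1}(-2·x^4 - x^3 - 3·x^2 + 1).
- \frac{2 x^{5}}{5} - \frac{x^{4}}{4} - x^{3} + x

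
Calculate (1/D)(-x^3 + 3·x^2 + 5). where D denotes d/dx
- \frac{x^{4}}{4} + x^{3} + 5 x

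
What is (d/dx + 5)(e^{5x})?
10 e^{5 x}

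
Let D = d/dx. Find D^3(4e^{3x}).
108 e^{3 x}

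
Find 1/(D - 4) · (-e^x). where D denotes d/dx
\frac{e^{x}}{3}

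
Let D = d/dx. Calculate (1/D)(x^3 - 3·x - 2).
\frac{x^{4}}{4} - \frac{3 x^{2}}{2} - 2 x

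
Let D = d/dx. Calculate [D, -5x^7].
- 35 x^{6}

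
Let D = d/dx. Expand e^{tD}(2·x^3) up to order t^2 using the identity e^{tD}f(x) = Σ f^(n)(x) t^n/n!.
2 x \left(3 t^{2} + 3 t x + x^{2}\right)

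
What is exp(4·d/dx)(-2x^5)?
- 2 x^{5} - 40 x^{4} - 320 x^{3} - 1280 x^{2} - 2560 x - 2048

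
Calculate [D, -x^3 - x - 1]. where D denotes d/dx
- 3 x^{2} - 1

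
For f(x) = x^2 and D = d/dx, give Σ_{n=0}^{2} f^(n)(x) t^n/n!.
t^{2} + 2 t x + x^{2}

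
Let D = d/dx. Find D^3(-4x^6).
- 480 x^{3}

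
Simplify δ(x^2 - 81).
\frac{\delta(x - 9) + \delta(x + 9)}{18}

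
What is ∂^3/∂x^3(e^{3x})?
27 e^{3 x}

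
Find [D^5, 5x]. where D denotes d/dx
25D^{4}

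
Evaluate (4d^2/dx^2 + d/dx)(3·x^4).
12 x^{2} \left(x + 12\right)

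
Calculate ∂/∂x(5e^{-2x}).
- 10 e^{- 2 x}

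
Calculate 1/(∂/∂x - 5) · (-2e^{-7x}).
\frac{e^{- 7 x}}{6}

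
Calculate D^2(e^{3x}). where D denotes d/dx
9 e^{3 x}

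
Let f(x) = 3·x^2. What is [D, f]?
6 x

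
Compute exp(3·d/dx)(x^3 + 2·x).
x^{3} + 9 x^{2} + 29 x + 33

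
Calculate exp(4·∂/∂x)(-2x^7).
- 2 x^{7} - 56 x^{6} - 672 x^{5} - 4480 x^{4} - 17920 x^{3} - 43008 x^{2} - 57344 x - 32768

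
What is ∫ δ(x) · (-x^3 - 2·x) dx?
0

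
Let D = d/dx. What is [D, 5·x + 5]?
5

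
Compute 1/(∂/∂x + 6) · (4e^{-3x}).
\frac{4 e^{- 3 x}}{3}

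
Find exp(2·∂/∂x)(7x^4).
7 x^{4} + 56 x^{3} + 168 x^{2} + 224 x + 112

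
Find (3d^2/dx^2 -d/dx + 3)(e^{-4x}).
55 e^{- 4 x}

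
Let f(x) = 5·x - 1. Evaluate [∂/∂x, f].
5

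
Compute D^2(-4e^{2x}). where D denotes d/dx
- 16 e^{2 x}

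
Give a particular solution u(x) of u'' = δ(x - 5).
\frac{|x - 5|}{2}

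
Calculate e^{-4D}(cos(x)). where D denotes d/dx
\cos{\left(x - 4 \right)}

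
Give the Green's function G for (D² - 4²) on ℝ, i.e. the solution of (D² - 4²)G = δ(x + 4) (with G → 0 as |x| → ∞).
-\frac{e^{-4|x + 4|}}{8}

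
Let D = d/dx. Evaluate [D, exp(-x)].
- e^{- x}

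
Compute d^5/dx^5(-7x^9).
- 105840 x^{4}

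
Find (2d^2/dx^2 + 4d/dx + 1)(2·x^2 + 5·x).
2 x^{2} + 21 x + 28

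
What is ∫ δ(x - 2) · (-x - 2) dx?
-4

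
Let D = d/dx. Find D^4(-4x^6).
- 1440 x^{2}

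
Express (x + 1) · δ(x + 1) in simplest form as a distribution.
0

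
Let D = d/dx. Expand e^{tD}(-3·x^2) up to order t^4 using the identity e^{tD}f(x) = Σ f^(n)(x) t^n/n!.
- 3 t^{2} - 6 t x - 3 x^{2}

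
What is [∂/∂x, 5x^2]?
10 x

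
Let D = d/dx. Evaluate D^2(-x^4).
- 12 x^{2}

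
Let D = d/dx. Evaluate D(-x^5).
- 5 x^{4}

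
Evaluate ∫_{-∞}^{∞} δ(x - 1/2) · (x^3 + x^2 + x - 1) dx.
- \frac{1}{8}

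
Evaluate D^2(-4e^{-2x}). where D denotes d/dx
- 16 e^{- 2 x}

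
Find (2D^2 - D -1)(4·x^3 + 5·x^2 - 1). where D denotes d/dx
- 4 x^{3} - 17 x^{2} + 38 x + 21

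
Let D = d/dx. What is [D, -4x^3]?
- 12 x^{2}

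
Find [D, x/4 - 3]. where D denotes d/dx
\frac{1}{4}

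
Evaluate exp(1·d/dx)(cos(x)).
\cos{\left(x + 1 \right)}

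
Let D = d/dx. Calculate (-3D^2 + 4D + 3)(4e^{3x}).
- 48 e^{3 x}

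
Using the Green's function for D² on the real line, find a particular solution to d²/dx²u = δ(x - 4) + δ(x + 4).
\frac{|x - 4|}{2} + \frac{|x + 4|}{2}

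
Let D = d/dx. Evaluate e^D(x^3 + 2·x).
x^{3} + 3 x^{2} + 5 x + 3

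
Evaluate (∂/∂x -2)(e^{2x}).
0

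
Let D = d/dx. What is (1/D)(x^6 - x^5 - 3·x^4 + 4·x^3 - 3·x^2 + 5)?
\frac{x^{7}}{7} - \frac{x^{6}}{6} - \frac{3 x^{5}}{5} + x^{4} - x^{3} + 5 x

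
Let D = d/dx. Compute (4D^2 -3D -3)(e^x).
- 2 e^{x}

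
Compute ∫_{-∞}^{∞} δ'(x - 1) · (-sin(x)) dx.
\cos{\left(1 \right)}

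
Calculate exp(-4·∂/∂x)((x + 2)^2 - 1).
x^{2} - 4 x + 3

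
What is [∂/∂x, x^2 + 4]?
2 x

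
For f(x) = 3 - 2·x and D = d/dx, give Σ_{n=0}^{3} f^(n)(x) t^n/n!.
- 2 t - 2 x + 3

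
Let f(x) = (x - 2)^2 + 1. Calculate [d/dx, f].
2 x - 4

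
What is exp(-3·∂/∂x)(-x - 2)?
1 - x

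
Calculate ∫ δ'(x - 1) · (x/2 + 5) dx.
- \frac{1}{2}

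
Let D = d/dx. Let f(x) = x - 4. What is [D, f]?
1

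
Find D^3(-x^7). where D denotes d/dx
- 210 x^{4}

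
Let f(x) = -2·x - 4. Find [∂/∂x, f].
-2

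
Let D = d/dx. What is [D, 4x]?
4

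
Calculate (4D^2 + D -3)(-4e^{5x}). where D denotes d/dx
- 408 e^{5 x}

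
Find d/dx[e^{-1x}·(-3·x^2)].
3 x \left(x - 2\right) e^{- x}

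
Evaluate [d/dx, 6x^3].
18 x^{2}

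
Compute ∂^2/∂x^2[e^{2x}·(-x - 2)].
4 \left(- x - 3\right) e^{2 x}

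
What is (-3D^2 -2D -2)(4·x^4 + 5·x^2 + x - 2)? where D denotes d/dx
- 8 x^{4} - 32 x^{3} - 154 x^{2} - 22 x - 28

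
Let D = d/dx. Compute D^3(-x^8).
- 336 x^{5}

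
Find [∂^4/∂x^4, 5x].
20\frac{d^{3}}{dx^{3}}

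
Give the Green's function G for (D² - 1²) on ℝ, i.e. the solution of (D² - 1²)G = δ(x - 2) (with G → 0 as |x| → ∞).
-\frac{e^{-|x - 2|}}{2}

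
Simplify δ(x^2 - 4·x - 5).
\frac{\delta(x - 5) + \delta(x + 1)}{6}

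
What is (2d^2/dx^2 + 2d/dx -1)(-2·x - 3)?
2 x - 1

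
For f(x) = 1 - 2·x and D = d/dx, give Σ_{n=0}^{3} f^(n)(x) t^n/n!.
- 2 t - 2 x + 1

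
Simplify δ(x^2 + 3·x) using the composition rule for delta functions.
\frac{\delta(x + 3) + \delta(x)}{3}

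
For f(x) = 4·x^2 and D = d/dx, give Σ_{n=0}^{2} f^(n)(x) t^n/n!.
4 t^{2} + 8 t x + 4 x^{2}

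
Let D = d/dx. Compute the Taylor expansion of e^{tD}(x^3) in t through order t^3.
t^{3} + 3 t^{2} x + 3 t x^{2} + x^{3}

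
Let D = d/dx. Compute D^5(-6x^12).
- 570240 x^{7}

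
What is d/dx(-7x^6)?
- 42 x^{5}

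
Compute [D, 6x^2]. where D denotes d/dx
12 x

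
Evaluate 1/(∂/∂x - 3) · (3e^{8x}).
\frac{3 e^{8 x}}{5}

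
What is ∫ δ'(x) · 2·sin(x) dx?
-2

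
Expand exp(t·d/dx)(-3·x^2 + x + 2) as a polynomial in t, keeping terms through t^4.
- 3 t^{2} - t \left(6 x - 1\right) - 3 x^{2} + x + 2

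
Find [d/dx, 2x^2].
4 x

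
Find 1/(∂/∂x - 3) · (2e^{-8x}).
- \frac{2 e^{- 8 x}}{11}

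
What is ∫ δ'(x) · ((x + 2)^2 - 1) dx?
-4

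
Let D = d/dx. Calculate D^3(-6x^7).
- 1260 x^{4}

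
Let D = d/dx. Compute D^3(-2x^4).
- 48 x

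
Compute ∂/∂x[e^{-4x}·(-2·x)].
2 \left(4 x - 1\right) e^{- 4 x}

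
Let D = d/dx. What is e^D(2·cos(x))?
2 \cos{\left(x + 1 \right)}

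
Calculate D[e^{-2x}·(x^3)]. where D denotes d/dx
x^{2} \left(3 - 2 x\right) e^{- 2 x}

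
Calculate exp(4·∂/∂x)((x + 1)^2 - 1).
x^{2} + 10 x + 24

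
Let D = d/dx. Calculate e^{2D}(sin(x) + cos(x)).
\sqrt{2} \sin{\left(x + \frac{\pi}{4} + 2 \right)}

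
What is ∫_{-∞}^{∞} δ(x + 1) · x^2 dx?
1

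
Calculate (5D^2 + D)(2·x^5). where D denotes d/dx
10 x^{3} \left(x + 20\right)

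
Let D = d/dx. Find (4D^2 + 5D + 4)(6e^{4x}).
528 e^{4 x}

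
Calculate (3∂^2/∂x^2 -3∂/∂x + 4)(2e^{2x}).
20 e^{2 x}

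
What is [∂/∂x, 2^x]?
2^{x} \log{\left(2 \right)}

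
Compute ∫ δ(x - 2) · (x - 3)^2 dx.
1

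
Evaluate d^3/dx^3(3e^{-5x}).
- 375 e^{- 5 x}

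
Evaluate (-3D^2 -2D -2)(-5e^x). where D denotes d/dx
35 e^{x}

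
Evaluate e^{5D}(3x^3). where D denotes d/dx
3 x^{3} + 45 x^{2} + 225 x + 375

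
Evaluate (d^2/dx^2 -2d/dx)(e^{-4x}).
24 e^{- 4 x}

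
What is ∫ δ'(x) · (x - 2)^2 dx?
4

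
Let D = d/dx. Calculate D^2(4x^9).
288 x^{7}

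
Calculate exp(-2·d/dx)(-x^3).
- x^{3} + 6 x^{2} - 12 x + 8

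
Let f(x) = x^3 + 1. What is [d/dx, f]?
3 x^{2}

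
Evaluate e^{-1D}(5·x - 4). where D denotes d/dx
5 x - 9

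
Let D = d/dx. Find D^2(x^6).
30 x^{4}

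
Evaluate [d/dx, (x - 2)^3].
3 \left(x - 2\right)^{2}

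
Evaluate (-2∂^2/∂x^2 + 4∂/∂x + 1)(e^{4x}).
- 15 e^{4 x}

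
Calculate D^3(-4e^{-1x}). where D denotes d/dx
4 e^{- x}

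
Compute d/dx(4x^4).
16 x^{3}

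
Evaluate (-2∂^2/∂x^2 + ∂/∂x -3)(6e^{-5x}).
- 348 e^{- 5 x}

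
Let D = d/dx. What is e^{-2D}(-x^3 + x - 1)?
- x^{3} + 6 x^{2} - 11 x + 5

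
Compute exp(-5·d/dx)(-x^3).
- x^{3} + 15 x^{2} - 75 x + 125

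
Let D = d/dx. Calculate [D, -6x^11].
- 66 x^{10}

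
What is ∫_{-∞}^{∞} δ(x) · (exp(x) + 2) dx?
3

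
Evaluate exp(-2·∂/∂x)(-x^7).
- x^{7} + 14 x^{6} - 84 x^{5} + 280 x^{4} - 560 x^{3} + 672 x^{2} - 448 x + 128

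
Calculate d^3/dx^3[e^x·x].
\left(x + 3\right) e^{x}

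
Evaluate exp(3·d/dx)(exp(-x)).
e^{- x - 3}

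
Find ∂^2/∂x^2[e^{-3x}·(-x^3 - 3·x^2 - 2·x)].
3 \left(- 3 x^{3} - 3 x^{2} + 4 x + 2\right) e^{- 3 x}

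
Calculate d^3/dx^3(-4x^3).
-24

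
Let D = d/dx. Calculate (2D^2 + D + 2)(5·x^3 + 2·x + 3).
10 x^{3} + 15 x^{2} + 64 x + 8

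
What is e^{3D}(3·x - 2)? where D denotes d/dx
3 x + 7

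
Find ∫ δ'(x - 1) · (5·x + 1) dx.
-5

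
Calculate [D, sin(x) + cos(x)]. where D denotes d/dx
- \sin{\left(x \right)} + \cos{\left(x \right)}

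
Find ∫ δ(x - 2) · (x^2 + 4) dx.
8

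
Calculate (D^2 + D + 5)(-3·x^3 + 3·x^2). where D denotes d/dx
- 15 x^{3} + 6 x^{2} - 12 x + 6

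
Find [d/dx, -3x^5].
- 15 x^{4}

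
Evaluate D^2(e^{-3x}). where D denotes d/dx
9 e^{- 3 x}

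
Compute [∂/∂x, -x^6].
- 6 x^{5}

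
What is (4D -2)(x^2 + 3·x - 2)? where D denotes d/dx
- 2 x^{2} + 2 x + 16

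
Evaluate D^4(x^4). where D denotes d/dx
24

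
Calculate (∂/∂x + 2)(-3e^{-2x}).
0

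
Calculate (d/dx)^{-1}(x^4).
\frac{x^{5}}{5}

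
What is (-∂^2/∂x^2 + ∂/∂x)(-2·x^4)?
8 x^{2} \left(3 - x\right)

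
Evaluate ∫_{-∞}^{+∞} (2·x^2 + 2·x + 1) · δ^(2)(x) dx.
4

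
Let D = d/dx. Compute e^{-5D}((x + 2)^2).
x^{2} - 6 x + 9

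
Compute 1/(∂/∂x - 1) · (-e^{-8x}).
\frac{e^{- 8 x}}{9}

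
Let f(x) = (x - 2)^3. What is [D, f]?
3 \left(x - 2\right)^{2}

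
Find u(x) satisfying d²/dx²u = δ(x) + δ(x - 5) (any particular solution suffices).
\frac{|x|}{2} + \frac{|x - 5|}{2}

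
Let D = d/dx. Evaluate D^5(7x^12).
665280 x^{7}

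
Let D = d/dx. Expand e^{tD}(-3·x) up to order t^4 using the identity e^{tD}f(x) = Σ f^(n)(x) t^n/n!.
- 3 t - 3 x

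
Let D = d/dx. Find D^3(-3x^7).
- 630 x^{4}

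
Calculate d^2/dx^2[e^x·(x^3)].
x \left(x^{2} + 6 x + 6\right) e^{x}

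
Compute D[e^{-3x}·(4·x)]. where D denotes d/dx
4 \left(1 - 3 x\right) e^{- 3 x}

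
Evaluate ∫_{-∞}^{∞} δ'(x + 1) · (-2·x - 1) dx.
2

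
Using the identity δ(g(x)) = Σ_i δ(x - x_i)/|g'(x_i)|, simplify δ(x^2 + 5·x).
\frac{\delta(x + 5) + \delta(x)}{5}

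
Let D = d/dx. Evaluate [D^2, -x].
-2D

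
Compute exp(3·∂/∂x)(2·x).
2 x + 6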